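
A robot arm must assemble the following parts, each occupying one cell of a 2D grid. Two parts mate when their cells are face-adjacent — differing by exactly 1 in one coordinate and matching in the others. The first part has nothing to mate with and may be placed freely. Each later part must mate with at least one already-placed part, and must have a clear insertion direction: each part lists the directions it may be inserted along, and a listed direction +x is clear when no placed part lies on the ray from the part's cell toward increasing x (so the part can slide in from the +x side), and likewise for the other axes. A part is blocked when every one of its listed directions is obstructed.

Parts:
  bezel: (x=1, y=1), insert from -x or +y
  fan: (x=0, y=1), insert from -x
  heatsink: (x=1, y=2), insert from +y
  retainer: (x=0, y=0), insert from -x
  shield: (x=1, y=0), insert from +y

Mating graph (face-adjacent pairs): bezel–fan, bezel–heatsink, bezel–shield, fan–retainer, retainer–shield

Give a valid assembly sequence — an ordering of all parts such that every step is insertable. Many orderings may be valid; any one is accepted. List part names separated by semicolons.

1. shield@(1, 0) [+y clear] — {shield}
2. bezel@(1, 1) [-x clear] — {bezel, shield}
3. fan@(0, 1) [-x clear] — {bezel, fan, shield}
4. heatsink@(1, 2) [+y clear] — {bezel, fan, heatsink, shield}
5. retainer@(0, 0) [-x clear] — {bezel, fan, heatsink, retainer, shield}

shield; bezel; fan; heatsink; retainer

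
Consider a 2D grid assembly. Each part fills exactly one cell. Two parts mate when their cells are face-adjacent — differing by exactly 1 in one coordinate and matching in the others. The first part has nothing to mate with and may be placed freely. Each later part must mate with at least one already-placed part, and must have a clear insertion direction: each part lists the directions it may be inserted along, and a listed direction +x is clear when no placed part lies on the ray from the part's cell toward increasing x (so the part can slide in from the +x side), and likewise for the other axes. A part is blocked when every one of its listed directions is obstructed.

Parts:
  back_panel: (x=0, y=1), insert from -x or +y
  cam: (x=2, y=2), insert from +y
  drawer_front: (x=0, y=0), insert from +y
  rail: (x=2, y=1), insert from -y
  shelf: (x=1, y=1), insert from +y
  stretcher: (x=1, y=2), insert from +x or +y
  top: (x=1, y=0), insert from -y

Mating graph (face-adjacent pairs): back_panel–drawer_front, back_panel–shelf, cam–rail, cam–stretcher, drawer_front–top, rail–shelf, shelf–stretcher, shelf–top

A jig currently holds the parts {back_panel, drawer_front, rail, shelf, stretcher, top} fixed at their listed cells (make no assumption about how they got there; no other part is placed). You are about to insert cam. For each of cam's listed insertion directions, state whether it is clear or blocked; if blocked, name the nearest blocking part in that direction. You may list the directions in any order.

+y: clear

+y: ray from cam(2, 2) has no placed part ⇒ clear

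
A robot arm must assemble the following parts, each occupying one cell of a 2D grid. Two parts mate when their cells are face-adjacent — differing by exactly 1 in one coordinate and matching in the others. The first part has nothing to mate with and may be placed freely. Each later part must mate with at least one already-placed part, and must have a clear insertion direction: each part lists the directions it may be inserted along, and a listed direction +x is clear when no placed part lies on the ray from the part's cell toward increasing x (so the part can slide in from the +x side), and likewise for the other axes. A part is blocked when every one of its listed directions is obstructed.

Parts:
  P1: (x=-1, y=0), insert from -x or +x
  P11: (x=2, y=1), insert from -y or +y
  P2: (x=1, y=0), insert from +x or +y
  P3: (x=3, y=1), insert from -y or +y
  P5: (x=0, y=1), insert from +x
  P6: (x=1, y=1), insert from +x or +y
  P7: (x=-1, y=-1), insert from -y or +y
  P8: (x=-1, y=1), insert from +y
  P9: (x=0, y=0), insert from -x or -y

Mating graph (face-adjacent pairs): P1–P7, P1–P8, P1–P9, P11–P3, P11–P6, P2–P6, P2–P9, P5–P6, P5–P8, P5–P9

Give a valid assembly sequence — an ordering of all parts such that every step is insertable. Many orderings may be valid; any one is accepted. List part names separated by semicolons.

1. P8@(-1, 1) [+y clear] — {P8}
2. P1@(-1, 0) [-x clear] — {P1, P8}
3. P9@(0, 0) [-y clear] — {P1, P8, P9}
4. P7@(-1, -1) [-y clear] — {P1, P7, P8, P9}
5. P2@(1, 0) [+x clear] — {P1, P2, P7, P8, P9}
6. P5@(0, 1) [+x clear] — {P1, P2, P5, P7, P8, P9}
7. P6@(1, 1) [+x clear] — {P1, P2, P5, P6, P7, P8, P9}
8. P11@(2, 1) [-y clear] — {P1, P11, P2, P5, P6, P7, P8, P9}
9. P3@(3, 1) [-y clear] — {P1, P11, P2, P3, P5, P6, P7, P8, P9}

P8; P1; P9; P7; P2; P5; P6; P11; P3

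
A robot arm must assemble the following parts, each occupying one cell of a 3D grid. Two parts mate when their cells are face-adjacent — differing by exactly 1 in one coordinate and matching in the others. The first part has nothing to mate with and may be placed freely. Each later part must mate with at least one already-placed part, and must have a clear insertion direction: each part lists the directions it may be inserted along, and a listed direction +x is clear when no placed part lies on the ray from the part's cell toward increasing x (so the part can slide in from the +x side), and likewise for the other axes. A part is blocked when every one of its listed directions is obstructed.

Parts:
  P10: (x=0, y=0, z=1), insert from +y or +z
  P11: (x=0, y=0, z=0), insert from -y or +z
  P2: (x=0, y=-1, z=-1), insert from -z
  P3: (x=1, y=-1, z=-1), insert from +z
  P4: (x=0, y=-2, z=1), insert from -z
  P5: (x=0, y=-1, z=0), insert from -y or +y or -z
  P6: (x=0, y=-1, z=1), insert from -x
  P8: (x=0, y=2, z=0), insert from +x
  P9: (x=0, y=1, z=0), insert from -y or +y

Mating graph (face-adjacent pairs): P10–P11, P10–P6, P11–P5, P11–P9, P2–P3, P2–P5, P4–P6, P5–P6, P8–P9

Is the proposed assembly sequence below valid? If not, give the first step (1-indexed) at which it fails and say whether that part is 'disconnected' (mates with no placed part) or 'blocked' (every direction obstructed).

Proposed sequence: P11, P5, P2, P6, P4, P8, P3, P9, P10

Invalid at step 6 (disconnected)

1. P11@(0, 0, 0) [-y clear] — {P11}
2. P5@(0, -1, 0) [-y clear] — {P11, P5}
3. P2@(0, -1, -1) [-z clear] — {P11, P2, P5}
4. P6@(0, -1, 1) [-x clear] — {P11, P2, P5, P6}
5. P4@(0, -2, 1) [-z clear] — {P11, P2, P4, P5, P6}
6. P8@(0, 2, 0) — no placed neighbour ⇒ disconnected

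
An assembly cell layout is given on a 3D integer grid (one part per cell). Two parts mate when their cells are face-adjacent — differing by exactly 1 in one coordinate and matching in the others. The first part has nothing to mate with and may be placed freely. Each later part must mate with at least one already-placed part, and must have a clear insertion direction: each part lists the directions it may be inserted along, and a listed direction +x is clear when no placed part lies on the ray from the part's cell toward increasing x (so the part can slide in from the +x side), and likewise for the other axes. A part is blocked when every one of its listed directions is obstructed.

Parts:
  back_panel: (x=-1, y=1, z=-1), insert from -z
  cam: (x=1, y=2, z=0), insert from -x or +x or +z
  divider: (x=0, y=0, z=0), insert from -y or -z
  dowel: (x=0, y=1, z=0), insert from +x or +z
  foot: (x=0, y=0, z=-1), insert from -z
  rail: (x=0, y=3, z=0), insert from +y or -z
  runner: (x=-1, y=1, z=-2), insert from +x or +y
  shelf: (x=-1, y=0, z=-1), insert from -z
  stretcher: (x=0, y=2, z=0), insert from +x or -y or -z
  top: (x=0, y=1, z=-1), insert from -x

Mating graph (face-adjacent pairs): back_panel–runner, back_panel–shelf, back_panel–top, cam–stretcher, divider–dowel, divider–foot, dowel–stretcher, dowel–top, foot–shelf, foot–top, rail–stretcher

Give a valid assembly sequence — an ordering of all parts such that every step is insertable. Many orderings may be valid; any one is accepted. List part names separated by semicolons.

1. stretcher@(0, 2, 0) [+x clear] — {stretcher}
2. rail@(0, 3, 0) [+y clear] — {rail, stretcher}
3. cam@(1, 2, 0) [+x clear] — {cam, rail, stretcher}
4. dowel@(0, 1, 0) [+x clear] — {cam, dowel, rail, stretcher}
5. top@(0, 1, -1) [-x clear] — {cam, dowel, rail, stretcher, top}
6. back_panel@(-1, 1, -1) [-z clear] — {back_panel, cam, dowel, rail, stretcher, top}
7. runner@(-1, 1, -2) [+x clear] — {back_panel, cam, dowel, rail, runner, stretcher, top}
8. foot@(0, 0, -1) [-z clear] — {back_panel, cam, dowel, foot, rail, runner, stretcher, top}
9. divider@(0, 0, 0) [-y clear] — {back_panel, cam, divider, dowel, foot, rail, runner, stretcher, top}
10. shelf@(-1, 0, -1) [-z clear] — {back_panel, cam, divider, dowel, foot, rail, runner, shelf, stretcher, top}

stretcher; rail; cam; dowel; top; back_panel; runner; foot; divider; shelf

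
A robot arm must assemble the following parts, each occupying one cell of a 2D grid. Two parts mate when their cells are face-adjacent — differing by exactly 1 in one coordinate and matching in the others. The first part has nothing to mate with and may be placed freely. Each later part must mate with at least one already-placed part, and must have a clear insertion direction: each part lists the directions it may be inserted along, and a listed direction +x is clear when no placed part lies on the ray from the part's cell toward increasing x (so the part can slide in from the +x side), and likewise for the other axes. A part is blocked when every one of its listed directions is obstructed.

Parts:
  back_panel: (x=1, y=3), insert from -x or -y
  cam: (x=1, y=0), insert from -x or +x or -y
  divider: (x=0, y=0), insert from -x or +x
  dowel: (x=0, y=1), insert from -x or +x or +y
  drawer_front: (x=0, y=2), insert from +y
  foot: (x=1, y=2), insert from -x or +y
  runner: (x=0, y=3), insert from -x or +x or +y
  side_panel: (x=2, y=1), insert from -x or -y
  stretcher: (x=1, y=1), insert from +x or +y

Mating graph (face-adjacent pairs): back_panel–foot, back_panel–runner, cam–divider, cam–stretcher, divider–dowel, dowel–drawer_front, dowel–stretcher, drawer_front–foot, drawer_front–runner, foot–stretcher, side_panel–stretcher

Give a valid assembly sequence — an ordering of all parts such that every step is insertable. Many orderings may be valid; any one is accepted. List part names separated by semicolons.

1. back_panel@(1, 3) [-x clear] — {back_panel}
2. foot@(1, 2) [-x clear] — {back_panel, foot}
3. stretcher@(1, 1) [+x clear] — {back_panel, foot, stretcher}
4. side_panel@(2, 1) [-y clear] — {back_panel, foot, side_panel, stretcher}
5. dowel@(0, 1) [-x clear] — {back_panel, dowel, foot, side_panel, stretcher}
6. divider@(0, 0) [-x clear] — {back_panel, divider, dowel, foot, side_panel, stretcher}
7. drawer_front@(0, 2) [+y clear] — {back_panel, divider, dowel, drawer_front, foot, side_panel, stretcher}
8. runner@(0, 3) [-x clear] — {back_panel, divider, dowel, drawer_front, foot, runner, side_panel, stretcher}
9. cam@(1, 0) [+x clear] — {back_panel, cam, divider, dowel, drawer_front, foot, runner, side_panel, stretcher}

back_panel; foot; stretcher; side_panel; dowel; divider; drawer_front; runner; cam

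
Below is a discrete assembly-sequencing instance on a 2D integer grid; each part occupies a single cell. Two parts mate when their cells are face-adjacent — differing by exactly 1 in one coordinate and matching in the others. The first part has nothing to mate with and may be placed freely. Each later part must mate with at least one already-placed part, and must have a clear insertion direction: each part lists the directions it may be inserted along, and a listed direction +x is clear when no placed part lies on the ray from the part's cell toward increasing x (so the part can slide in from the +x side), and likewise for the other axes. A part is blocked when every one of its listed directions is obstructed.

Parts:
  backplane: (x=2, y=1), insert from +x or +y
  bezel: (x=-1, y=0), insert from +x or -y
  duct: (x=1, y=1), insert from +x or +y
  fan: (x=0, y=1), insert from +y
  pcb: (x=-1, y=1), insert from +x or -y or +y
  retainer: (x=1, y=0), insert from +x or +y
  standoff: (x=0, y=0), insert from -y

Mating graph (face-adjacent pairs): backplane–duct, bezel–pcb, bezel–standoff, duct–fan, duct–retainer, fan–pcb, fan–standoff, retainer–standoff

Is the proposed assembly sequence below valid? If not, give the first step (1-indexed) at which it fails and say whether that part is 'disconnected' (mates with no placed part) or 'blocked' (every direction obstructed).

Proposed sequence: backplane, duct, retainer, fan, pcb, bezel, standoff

1. backplane@(2, 1) [+x clear] — {backplane}
2. duct@(1, 1) [+y clear] — {backplane, duct}
3. retainer@(1, 0) [+x clear] — {backplane, duct, retainer}
4. fan@(0, 1) [+y clear] — {backplane, duct, fan, retainer}
5. pcb@(-1, 1) [-y clear] — {backplane, duct, fan, pcb, retainer}
6. bezel@(-1, 0) [-y clear] — {backplane, bezel, duct, fan, pcb, retainer}
7. standoff@(0, 0) [-y clear] — {backplane, bezel, duct, fan, pcb, retainer, standoff}

Valid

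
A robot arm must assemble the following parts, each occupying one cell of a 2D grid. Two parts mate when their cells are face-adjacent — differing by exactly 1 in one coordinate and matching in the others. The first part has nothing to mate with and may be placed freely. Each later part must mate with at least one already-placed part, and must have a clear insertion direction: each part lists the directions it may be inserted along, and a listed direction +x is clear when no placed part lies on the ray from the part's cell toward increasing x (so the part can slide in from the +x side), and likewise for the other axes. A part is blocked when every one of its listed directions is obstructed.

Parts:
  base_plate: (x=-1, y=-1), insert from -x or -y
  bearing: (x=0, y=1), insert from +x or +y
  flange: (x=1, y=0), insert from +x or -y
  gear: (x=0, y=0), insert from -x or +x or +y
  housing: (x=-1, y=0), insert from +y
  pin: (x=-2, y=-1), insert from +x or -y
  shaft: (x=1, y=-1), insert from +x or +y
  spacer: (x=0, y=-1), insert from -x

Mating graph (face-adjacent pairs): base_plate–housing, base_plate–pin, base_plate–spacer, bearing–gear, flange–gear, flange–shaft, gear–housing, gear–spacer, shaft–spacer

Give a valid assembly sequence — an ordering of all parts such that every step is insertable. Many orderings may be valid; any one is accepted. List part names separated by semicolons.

flange; shaft; gear; spacer; bearing; base_plate; pin; housing

1. flange@(1, 0) [+x clear] — {flange}
2. shaft@(1, -1) [+x clear] — {flange, shaft}
3. gear@(0, 0) [-x clear] — {flange, gear, shaft}
4. spacer@(0, -1) [-x clear] — {flange, gear, shaft, spacer}
5. bearing@(0, 1) [+x clear] — {bearing, flange, gear, shaft, spacer}
6. base_plate@(-1, -1) [-x clear] — {base_plate, bearing, flange, gear, shaft, spacer}
7. pin@(-2, -1) [-y clear] — {base_plate, bearing, flange, gear, pin, shaft, spacer}
8. housing@(-1, 0) [+y clear] — {base_plate, bearing, flange, gear, housing, pin, shaft, spacer}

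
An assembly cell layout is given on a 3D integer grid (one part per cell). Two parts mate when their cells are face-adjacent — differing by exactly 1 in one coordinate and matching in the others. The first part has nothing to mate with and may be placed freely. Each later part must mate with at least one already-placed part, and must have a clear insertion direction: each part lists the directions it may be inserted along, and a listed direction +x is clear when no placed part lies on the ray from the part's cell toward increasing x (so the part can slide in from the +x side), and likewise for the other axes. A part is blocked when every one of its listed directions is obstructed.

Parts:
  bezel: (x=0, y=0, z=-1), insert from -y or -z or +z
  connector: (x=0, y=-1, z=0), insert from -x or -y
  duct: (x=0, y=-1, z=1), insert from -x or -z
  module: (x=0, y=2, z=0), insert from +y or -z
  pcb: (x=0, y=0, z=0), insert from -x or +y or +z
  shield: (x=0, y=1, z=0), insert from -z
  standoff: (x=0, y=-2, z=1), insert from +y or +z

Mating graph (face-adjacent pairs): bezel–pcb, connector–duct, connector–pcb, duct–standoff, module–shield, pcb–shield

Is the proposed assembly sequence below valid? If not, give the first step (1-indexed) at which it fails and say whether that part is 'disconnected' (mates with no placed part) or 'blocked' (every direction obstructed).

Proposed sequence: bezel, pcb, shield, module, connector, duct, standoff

Valid

1. bezel@(0, 0, -1) [-y clear] — {bezel}
2. pcb@(0, 0, 0) [-x clear] — {bezel, pcb}
3. shield@(0, 1, 0) [-z clear] — {bezel, pcb, shield}
4. module@(0, 2, 0) [+y clear] — {bezel, module, pcb, shield}
5. connector@(0, -1, 0) [-x clear] — {bezel, connector, module, pcb, shield}
6. duct@(0, -1, 1) [-x clear] — {bezel, connector, duct, module, pcb, shield}
7. standoff@(0, -2, 1) [+z clear] — {bezel, connector, duct, module, pcb, shield, standoff}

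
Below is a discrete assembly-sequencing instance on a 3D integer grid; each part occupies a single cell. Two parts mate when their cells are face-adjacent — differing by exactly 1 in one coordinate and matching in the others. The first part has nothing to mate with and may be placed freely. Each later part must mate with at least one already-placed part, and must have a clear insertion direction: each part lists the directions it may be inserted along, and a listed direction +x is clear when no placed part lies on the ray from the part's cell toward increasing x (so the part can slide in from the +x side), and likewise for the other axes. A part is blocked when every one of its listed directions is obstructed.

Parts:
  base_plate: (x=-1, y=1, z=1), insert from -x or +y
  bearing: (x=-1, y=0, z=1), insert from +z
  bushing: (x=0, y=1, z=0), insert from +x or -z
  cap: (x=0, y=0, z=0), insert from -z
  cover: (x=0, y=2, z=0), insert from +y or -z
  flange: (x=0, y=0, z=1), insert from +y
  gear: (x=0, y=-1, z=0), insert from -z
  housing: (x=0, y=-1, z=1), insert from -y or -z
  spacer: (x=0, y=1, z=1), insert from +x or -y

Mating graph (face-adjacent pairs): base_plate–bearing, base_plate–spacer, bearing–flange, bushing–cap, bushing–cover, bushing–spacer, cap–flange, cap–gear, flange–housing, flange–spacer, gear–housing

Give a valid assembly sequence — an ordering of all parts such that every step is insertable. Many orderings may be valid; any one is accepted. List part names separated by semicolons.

1. housing@(0, -1, 1) [-y clear] — {housing}
2. gear@(0, -1, 0) [-z clear] — {gear, housing}
3. cap@(0, 0, 0) [-z clear] — {cap, gear, housing}
4. bushing@(0, 1, 0) [+x clear] — {bushing, cap, gear, housing}
5. cover@(0, 2, 0) [+y clear] — {bushing, cap, cover, gear, housing}
6. flange@(0, 0, 1) [+y clear] — {bushing, cap, cover, flange, gear, housing}
7. spacer@(0, 1, 1) [+x clear] — {bushing, cap, cover, flange, gear, housing, spacer}
8. bearing@(-1, 0, 1) [+z clear] — {bearing, bushing, cap, cover, flange, gear, housing, spacer}
9. base_plate@(-1, 1, 1) [-x clear] — {base_plate, bearing, bushing, cap, cover, flange, gear, housing, spacer}

housing; gear; cap; bushing; cover; flange; spacer; bearing; base_plate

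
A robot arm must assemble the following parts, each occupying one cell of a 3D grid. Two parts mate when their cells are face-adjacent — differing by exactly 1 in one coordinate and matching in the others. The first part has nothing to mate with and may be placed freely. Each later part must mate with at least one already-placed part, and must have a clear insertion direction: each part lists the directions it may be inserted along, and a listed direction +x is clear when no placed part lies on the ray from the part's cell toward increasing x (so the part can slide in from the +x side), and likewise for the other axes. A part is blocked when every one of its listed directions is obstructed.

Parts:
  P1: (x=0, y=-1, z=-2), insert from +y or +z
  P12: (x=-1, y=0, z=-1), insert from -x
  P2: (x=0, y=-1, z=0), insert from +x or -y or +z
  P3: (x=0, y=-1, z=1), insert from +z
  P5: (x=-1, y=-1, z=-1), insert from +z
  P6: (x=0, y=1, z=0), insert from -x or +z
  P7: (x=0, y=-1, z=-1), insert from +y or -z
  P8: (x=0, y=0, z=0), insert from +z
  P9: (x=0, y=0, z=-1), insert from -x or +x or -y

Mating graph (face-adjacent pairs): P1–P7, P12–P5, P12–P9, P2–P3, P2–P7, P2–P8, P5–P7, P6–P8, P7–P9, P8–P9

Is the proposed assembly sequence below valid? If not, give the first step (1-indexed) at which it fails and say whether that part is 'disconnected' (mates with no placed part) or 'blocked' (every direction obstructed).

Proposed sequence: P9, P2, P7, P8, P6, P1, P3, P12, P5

Invalid at step 2 (disconnected)

1. P9@(0, 0, -1) [-x clear] — {P9}
2. P2@(0, -1, 0) — no placed neighbour ⇒ disconnected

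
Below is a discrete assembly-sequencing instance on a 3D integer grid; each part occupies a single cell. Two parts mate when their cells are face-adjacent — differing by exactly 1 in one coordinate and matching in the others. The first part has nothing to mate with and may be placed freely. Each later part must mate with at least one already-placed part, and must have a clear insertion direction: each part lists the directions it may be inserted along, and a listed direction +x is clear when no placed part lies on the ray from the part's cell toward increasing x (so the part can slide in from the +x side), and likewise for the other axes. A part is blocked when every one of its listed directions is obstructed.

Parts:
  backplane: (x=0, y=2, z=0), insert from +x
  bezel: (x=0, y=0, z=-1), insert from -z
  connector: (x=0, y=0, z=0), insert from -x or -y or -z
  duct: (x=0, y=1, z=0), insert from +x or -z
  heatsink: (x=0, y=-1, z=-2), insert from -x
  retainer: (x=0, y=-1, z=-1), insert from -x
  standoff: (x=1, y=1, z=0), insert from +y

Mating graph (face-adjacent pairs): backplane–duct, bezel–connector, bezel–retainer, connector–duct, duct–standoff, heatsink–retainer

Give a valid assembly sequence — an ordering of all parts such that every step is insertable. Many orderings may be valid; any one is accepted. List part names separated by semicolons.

bezel; retainer; heatsink; connector; duct; standoff; backplane

1. bezel@(0, 0, -1) [-z clear] — {bezel}
2. retainer@(0, -1, -1) [-x clear] — {bezel, retainer}
3. heatsink@(0, -1, -2) [-x clear] — {bezel, heatsink, retainer}
4. connector@(0, 0, 0) [-x clear] — {bezel, connector, heatsink, retainer}
5. duct@(0, 1, 0) [+x clear] — {bezel, connector, duct, heatsink, retainer}
6. standoff@(1, 1, 0) [+y clear] — {bezel, connector, duct, heatsink, retainer, standoff}
7. backplane@(0, 2, 0) [+x clear] — {backplane, bezel, connector, duct, heatsink, retainer, standoff}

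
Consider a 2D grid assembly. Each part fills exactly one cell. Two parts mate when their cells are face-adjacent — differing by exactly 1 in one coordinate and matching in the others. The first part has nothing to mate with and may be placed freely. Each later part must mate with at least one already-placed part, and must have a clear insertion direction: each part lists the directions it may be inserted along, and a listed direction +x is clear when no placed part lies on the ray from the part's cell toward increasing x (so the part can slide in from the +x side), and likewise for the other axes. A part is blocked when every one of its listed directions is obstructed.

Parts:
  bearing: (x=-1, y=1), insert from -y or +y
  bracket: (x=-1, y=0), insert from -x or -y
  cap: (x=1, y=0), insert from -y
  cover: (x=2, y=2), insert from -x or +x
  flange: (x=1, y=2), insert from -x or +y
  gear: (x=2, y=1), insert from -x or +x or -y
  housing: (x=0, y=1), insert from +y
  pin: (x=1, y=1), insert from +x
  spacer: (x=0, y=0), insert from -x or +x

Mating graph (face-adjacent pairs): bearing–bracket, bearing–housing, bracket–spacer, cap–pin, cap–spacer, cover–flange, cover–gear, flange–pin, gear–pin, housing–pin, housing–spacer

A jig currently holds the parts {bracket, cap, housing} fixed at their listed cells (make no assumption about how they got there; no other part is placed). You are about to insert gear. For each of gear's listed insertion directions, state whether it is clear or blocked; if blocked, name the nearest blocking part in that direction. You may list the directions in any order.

+x: clear; -x: blocked by housing; -y: clear

-x: nearest on ray is housing@(0, 1) ⇒ blocked
+x: ray from gear(2, 1) has no placed part ⇒ clear
-y: ray from gear(2, 1) has no placed part ⇒ clear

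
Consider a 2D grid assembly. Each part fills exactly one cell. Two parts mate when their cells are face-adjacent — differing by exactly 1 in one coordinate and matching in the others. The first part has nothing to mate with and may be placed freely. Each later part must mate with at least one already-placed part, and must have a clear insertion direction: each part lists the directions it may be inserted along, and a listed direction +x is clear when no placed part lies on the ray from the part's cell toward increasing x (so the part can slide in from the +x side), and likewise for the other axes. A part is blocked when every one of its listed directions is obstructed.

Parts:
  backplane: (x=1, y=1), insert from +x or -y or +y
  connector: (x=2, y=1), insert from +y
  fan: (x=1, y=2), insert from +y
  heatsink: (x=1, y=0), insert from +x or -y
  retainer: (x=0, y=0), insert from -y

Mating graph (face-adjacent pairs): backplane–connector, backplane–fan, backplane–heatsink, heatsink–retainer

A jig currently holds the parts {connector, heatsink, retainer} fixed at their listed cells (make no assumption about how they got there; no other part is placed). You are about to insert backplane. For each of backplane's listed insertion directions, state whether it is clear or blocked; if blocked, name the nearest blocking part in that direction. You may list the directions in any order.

+x: blocked by connector; +y: clear; -y: blocked by heatsink

+x: nearest on ray is connector@(2, 1) ⇒ blocked
-y: nearest on ray is heatsink@(1, 0) ⇒ blocked
+y: ray from backplane(1, 1) has no placed part ⇒ clear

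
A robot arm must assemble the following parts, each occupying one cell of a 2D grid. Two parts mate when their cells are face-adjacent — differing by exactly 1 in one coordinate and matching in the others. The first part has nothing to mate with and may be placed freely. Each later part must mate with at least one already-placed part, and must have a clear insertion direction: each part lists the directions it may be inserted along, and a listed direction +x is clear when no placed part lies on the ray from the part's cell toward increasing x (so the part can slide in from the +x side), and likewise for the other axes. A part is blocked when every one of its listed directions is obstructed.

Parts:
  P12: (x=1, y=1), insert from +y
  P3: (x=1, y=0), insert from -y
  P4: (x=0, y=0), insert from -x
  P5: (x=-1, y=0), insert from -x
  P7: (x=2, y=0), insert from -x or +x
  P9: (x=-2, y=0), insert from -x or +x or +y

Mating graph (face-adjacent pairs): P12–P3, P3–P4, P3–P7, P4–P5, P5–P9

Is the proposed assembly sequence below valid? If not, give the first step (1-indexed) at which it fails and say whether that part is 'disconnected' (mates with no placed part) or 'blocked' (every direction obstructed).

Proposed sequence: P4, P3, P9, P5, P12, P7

1. P4@(0, 0) [-x clear] — {P4}
2. P3@(1, 0) [-y clear] — {P3, P4}
3. P9@(-2, 0) — no placed neighbour ⇒ disconnected

Invalid at step 3 (disconnected)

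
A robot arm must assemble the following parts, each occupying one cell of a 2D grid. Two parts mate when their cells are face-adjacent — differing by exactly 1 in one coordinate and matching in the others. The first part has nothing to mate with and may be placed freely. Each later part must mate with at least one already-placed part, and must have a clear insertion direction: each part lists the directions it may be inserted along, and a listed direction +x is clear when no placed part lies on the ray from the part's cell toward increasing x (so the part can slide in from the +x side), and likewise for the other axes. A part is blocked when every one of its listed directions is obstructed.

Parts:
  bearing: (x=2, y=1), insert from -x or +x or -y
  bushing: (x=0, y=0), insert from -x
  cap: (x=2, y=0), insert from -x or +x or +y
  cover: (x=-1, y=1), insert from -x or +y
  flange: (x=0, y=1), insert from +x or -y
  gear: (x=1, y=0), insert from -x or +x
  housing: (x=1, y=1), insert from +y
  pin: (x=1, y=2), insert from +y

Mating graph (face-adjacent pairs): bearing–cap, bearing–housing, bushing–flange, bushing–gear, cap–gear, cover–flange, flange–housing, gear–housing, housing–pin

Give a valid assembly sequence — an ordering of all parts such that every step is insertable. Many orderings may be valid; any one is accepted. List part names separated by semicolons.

1. bushing@(0, 0) [-x clear] — {bushing}
2. gear@(1, 0) [+x clear] — {bushing, gear}
3. cap@(2, 0) [+x clear] — {bushing, cap, gear}
4. flange@(0, 1) [+x clear] — {bushing, cap, flange, gear}
5. cover@(-1, 1) [-x clear] — {bushing, cap, cover, flange, gear}
6. bearing@(2, 1) [+x clear] — {bearing, bushing, cap, cover, flange, gear}
7. housing@(1, 1) [+y clear] — {bearing, bushing, cap, cover, flange, gear, housing}
8. pin@(1, 2) [+y clear] — {bearing, bushing, cap, cover, flange, gear, housing, pin}

bushing; gear; cap; flange; cover; bearing; housing; pin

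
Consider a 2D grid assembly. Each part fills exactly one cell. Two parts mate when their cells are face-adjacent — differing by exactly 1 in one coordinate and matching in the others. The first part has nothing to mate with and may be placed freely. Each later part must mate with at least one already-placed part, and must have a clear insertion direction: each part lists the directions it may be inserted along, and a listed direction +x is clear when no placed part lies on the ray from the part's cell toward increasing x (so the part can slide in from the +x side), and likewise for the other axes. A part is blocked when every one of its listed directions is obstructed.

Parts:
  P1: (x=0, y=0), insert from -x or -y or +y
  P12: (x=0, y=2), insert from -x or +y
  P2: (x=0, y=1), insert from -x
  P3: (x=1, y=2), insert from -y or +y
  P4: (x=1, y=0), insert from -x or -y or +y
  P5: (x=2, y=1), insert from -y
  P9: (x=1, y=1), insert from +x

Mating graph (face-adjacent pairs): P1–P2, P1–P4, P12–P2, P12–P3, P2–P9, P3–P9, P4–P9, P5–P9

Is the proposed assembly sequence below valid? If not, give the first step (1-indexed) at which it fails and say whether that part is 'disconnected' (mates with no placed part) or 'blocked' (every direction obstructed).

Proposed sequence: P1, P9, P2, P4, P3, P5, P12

1. P1@(0, 0) [-x clear] — {P1}
2. P9@(1, 1) — no placed neighbour ⇒ disconnected

Invalid at step 2 (disconnected)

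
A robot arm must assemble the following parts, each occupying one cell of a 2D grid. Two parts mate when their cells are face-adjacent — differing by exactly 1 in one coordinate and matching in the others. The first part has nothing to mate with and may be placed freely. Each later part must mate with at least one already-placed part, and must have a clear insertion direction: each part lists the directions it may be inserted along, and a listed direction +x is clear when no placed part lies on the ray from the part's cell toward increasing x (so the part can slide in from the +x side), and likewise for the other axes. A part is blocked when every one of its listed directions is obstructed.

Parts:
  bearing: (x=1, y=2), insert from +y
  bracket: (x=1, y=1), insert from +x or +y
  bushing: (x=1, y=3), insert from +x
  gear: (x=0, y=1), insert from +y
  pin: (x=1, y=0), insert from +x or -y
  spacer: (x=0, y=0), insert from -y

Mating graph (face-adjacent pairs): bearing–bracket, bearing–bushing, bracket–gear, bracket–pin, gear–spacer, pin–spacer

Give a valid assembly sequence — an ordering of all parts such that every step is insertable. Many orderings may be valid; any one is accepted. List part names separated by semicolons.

gear; spacer; bracket; pin; bearing; bushing

1. gear@(0, 1) [+y clear] — {gear}
2. spacer@(0, 0) [-y clear] — {gear, spacer}
3. bracket@(1, 1) [+x clear] — {bracket, gear, spacer}
4. pin@(1, 0) [+x clear] — {bracket, gear, pin, spacer}
5. bearing@(1, 2) [+y clear] — {bearing, bracket, gear, pin, spacer}
6. bushing@(1, 3) [+x clear] — {bearing, bracket, bushing, gear, pin, spacer}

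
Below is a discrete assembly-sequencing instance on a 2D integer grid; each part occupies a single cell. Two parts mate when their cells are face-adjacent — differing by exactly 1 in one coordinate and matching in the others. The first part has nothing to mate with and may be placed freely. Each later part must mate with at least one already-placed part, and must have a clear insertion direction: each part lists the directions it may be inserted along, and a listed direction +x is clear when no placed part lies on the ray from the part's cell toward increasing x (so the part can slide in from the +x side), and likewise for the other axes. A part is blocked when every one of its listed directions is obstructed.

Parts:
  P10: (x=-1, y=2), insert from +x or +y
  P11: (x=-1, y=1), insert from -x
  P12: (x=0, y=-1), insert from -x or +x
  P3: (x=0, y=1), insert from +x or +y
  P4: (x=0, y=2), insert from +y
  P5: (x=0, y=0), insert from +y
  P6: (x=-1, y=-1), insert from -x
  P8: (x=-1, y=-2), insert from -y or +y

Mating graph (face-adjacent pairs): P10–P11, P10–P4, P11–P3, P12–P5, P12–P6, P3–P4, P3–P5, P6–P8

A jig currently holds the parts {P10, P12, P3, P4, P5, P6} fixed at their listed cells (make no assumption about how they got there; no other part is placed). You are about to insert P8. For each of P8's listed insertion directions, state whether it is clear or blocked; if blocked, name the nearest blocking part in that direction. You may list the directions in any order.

+y: blocked by P6; -y: clear

-y: ray from P8(-1, -2) has no placed part ⇒ clear
+y: nearest on ray is P6@(-1, -1) ⇒ blocked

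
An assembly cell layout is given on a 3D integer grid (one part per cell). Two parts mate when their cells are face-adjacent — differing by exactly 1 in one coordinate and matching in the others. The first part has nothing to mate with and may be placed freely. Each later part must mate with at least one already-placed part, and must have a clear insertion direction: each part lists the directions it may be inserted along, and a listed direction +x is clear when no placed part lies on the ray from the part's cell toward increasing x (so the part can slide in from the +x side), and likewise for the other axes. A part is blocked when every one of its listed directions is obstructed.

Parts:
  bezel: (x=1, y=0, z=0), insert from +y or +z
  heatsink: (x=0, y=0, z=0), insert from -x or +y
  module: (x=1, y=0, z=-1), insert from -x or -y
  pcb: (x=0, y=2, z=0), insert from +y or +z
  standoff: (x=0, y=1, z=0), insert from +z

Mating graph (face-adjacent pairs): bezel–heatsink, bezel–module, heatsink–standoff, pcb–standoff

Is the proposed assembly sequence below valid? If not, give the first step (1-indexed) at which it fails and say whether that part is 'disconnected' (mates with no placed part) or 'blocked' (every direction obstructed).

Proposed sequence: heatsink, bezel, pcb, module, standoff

Invalid at step 3 (disconnected)

1. heatsink@(0, 0, 0) [-x clear] — {heatsink}
2. bezel@(1, 0, 0) [+y clear] — {bezel, heatsink}
3. pcb@(0, 2, 0) — no placed neighbour ⇒ disconnected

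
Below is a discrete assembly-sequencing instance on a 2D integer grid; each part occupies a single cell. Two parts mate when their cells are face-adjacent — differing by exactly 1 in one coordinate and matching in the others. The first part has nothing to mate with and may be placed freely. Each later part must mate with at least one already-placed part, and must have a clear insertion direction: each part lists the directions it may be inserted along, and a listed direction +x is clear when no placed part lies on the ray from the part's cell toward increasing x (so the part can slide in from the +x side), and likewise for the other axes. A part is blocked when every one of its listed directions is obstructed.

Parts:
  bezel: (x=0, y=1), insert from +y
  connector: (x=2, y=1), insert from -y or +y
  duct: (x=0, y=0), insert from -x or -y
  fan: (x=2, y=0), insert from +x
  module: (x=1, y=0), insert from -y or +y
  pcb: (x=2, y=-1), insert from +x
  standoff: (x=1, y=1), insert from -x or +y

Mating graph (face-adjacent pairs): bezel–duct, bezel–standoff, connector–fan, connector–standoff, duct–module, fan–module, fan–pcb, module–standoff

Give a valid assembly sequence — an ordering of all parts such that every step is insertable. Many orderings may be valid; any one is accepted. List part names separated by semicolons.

bezel; duct; standoff; connector; fan; pcb; module

1. bezel@(0, 1) [+y clear] — {bezel}
2. duct@(0, 0) [-x clear] — {bezel, duct}
3. standoff@(1, 1) [+y clear] — {bezel, duct, standoff}
4. connector@(2, 1) [-y clear] — {bezel, connector, duct, standoff}
5. fan@(2, 0) [+x clear] — {bezel, connector, duct, fan, standoff}
6. pcb@(2, -1) [+x clear] — {bezel, connector, duct, fan, pcb, standoff}
7. module@(1, 0) [-y clear] — {bezel, connector, duct, fan, module, pcb, standoff}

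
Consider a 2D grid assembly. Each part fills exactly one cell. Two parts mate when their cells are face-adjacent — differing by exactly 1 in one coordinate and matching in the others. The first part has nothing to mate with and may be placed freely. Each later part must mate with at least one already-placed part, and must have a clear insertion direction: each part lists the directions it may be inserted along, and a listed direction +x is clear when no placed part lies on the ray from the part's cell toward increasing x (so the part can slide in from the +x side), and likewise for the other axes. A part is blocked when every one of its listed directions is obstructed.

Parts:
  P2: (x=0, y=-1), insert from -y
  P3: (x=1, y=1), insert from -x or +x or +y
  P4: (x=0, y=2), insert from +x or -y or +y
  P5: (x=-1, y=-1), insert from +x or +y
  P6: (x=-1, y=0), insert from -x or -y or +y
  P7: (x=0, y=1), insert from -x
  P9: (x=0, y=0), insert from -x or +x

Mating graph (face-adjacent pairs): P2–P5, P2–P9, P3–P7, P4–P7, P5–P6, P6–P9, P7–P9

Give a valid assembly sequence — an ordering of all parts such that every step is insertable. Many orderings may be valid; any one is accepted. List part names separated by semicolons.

P3; P7; P4; P9; P6; P5; P2

1. P3@(1, 1) [-x clear] — {P3}
2. P7@(0, 1) [-x clear] — {P3, P7}
3. P4@(0, 2) [+x clear] — {P3, P4, P7}
4. P9@(0, 0) [-x clear] — {P3, P4, P7, P9}
5. P6@(-1, 0) [-x clear] — {P3, P4, P6, P7, P9}
6. P5@(-1, -1) [+x clear] — {P3, P4, P5, P6, P7, P9}
7. P2@(0, -1) [-y clear] — {P2, P3, P4, P5, P6, P7, P9}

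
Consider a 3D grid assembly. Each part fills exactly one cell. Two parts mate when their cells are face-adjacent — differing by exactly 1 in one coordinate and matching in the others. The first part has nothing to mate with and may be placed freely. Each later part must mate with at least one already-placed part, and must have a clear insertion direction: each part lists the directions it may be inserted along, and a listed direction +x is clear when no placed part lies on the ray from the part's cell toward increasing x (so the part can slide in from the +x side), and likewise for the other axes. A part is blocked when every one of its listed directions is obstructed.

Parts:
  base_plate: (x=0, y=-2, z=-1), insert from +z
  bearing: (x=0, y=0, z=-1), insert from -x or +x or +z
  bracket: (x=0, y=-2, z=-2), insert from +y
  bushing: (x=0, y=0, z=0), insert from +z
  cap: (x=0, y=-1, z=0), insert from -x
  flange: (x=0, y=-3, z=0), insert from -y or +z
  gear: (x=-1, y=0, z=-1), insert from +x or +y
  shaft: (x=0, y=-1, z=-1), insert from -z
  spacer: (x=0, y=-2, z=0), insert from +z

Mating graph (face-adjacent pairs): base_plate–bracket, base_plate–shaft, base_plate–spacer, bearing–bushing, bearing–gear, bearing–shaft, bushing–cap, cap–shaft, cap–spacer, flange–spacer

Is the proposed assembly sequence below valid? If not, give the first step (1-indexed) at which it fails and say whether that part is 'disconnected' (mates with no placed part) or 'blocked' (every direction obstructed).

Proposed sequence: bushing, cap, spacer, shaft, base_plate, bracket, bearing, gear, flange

Invalid at step 5 (blocked)

1. bushing@(0, 0, 0) [+z clear] — {bushing}
2. cap@(0, -1, 0) [-x clear] — {bushing, cap}
3. spacer@(0, -2, 0) [+z clear] — {bushing, cap, spacer}
4. shaft@(0, -1, -1) [-z clear] — {bushing, cap, shaft, spacer}
5. base_plate@(0, -2, -1) — +z all obstructed ⇒ blocked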